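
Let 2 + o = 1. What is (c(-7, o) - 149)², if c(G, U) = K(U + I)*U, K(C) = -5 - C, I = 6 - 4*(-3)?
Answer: 16129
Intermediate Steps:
o = -1 (o = -2 + 1 = -1)
I = 18 (I = 6 + 12 = 18)
c(G, U) = U*(-23 - U) (c(G, U) = (-5 - (U + 18))*U = (-5 - (18 + U))*U = (-5 + (-18 - U))*U = (-23 - U)*U = U*(-23 - U))
(c(-7, o) - 149)² = (-1*(-1)*(23 - 1) - 149)² = (-1*(-1)*22 - 149)² = (22 - 149)² = (-127)² = 16129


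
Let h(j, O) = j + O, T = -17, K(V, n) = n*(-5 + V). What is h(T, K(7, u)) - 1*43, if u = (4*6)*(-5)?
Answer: -300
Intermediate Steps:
u = -120 (u = 24*(-5) = -120)
h(j, O) = O + j
h(T, K(7, u)) - 1*43 = (-120*(-5 + 7) - 17) - 1*43 = (-120*2 - 17) - 43 = (-240 - 17) - 43 = -257 - 43 = -300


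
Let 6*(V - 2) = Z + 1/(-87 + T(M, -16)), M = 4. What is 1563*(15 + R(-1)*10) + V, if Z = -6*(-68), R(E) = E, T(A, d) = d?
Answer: 4872929/618 ≈ 7885.0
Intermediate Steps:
Z = 408
V = 43259/618 (V = 2 + (408 + 1/(-87 - 16))/6 = 2 + (408 + 1/(-103))/6 = 2 + (408 - 1/103)/6 = 2 + (⅙)*(42023/103) = 2 + 42023/618 = 43259/618 ≈ 69.998)
1563*(15 + R(-1)*10) + V = 1563*(15 - 1*10) + 43259/618 = 1563*(15 - 10) + 43259/618 = 1563*5 + 43259/618 = 7815 + 43259/618 = 4872929/618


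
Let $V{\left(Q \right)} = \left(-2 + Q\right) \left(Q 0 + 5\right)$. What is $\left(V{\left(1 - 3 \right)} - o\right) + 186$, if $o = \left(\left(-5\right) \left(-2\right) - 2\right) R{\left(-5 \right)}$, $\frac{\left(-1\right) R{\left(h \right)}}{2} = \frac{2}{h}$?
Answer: $\frac{798}{5} \approx 159.6$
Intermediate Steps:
$R{\left(h \right)} = - \frac{4}{h}$ ($R{\left(h \right)} = - 2 \frac{2}{h} = - \frac{4}{h}$)
$o = \frac{32}{5}$ ($o = \left(\left(-5\right) \left(-2\right) - 2\right) \left(- \frac{4}{-5}\right) = \left(10 - 2\right) \left(\left(-4\right) \left(- \frac{1}{5}\right)\right) = 8 \cdot \frac{4}{5} = \frac{32}{5} \approx 6.4$)
$V{\left(Q \right)} = -10 + 5 Q$ ($V{\left(Q \right)} = \left(-2 + Q\right) \left(0 + 5\right) = \left(-2 + Q\right) 5 = -10 + 5 Q$)
$\left(V{\left(1 - 3 \right)} - o\right) + 186 = \left(\left(-10 + 5 \left(1 - 3\right)\right) - \frac{32}{5}\right) + 186 = \left(\left(-10 + 5 \left(-2\right)\right) - \frac{32}{5}\right) + 186 = \left(\left(-10 - 10\right) - \frac{32}{5}\right) + 186 = \left(-20 - \frac{32}{5}\right) + 186 = - \frac{132}{5} + 186 = \frac{798}{5}$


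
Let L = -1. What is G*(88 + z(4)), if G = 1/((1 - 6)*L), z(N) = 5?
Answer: 93/5 ≈ 18.600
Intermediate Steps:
G = ⅕ (G = 1/((1 - 6)*(-1)) = 1/(-5*(-1)) = 1/5 = ⅕ ≈ 0.20000)
G*(88 + z(4)) = (88 + 5)/5 = (⅕)*93 = 93/5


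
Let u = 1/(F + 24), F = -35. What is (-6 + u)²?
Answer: 4489/121 ≈ 37.099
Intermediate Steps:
u = -1/11 (u = 1/(-35 + 24) = 1/(-11) = -1/11 ≈ -0.090909)
(-6 + u)² = (-6 - 1/11)² = (-67/11)² = 4489/121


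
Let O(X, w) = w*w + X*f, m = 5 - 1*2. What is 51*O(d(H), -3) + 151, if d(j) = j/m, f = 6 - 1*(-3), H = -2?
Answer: 304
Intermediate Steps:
m = 3 (m = 5 - 2 = 3)
f = 9 (f = 6 + 3 = 9)
d(j) = j/3
O(X, w) = w² + 9*X (O(X, w) = w*w + X*9 = w² + 9*X)
51*O(d(H), -3) + 151 = 51*((-3)² + 9*((⅓)*(-2))) + 151 = 51*(9 + 9*(-⅔)) + 151 = 51*(9 - 6) + 151 = 51*3 + 151 = 153 + 151 = 304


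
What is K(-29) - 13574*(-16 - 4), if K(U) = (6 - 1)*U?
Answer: 271335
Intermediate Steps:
K(U) = 5*U
K(-29) - 13574*(-16 - 4) = 5*(-29) - 13574*(-16 - 4) = -145 - 13574*(-20) = -145 - 1234*(-220) = -145 + 271480 = 271335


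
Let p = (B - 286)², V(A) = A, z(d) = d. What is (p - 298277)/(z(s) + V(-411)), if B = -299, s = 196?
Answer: -43948/215 ≈ -204.41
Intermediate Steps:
p = 342225 (p = (-299 - 286)² = (-585)² = 342225)
(p - 298277)/(z(s) + V(-411)) = (342225 - 298277)/(196 - 411) = 43948/(-215) = 43948*(-1/215) = -43948/215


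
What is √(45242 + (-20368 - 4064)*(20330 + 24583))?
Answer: I*√1097269174 ≈ 33125.0*I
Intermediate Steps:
√(45242 + (-20368 - 4064)*(20330 + 24583)) = √(45242 - 24432*44913) = √(45242 - 1097314416) = √(-1097269174) = I*√1097269174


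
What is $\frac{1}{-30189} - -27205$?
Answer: $\frac{821291744}{30189} \approx 27205.0$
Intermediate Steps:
$\frac{1}{-30189} - -27205 = - \frac{1}{30189} + 27205 = \frac{821291744}{30189}$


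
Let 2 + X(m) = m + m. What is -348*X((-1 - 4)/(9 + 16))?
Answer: 4176/5 ≈ 835.20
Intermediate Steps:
X(m) = -2 + 2*m (X(m) = -2 + (m + m) = -2 + 2*m)
-348*X((-1 - 4)/(9 + 16)) = -348*(-2 + 2*((-1 - 4)/(9 + 16))) = -348*(-2 + 2*(-5/25)) = -348*(-2 + 2*(-5*1/25)) = -348*(-2 + 2*(-⅕)) = -348*(-2 - ⅖) = -348*(-12/5) = 4176/5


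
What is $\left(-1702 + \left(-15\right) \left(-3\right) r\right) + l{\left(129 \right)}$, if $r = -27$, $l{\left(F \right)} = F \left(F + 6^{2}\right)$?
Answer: $18368$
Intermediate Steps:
$l{\left(F \right)} = F \left(36 + F\right)$ ($l{\left(F \right)} = F \left(F + 36\right) = F \left(36 + F\right)$)
$\left(-1702 + \left(-15\right) \left(-3\right) r\right) + l{\left(129 \right)} = \left(-1702 + \left(-15\right) \left(-3\right) \left(-27\right)\right) + 129 \left(36 + 129\right) = \left(-1702 + 45 \left(-27\right)\right) + 129 \cdot 165 = \left(-1702 - 1215\right) + 21285 = -2917 + 21285 = 18368$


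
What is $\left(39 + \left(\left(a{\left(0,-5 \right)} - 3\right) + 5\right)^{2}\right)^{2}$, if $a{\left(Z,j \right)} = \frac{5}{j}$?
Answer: $1600$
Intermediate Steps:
$\left(39 + \left(\left(a{\left(0,-5 \right)} - 3\right) + 5\right)^{2}\right)^{2} = \left(39 + \left(\left(\frac{5}{-5} - 3\right) + 5\right)^{2}\right)^{2} = \left(39 + \left(\left(5 \left(- \frac{1}{5}\right) - 3\right) + 5\right)^{2}\right)^{2} = \left(39 + \left(\left(-1 - 3\right) + 5\right)^{2}\right)^{2} = \left(39 + \left(-4 + 5\right)^{2}\right)^{2} = \left(39 + 1^{2}\right)^{2} = \left(39 + 1\right)^{2} = 40^{2} = 1600$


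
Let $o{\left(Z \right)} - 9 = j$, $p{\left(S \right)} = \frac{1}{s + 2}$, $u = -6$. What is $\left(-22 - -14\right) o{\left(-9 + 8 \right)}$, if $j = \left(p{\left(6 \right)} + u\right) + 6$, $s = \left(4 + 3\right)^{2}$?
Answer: $- \frac{3680}{51} \approx -72.157$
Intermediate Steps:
$s = 49$ ($s = 7^{2} = 49$)
$p{\left(S \right)} = \frac{1}{51}$ ($p{\left(S \right)} = \frac{1}{49 + 2} = \frac{1}{51}$)
$j = \frac{1}{51}$ ($j = \left(\frac{1}{51} - 6\right) + 6 = - \frac{305}{51} + 6 = \frac{1}{51} \approx 0.019608$)
$o{\left(Z \right)} = \frac{460}{51}$ ($o{\left(Z \right)} = 9 + \frac{1}{51} = \frac{460}{51}$)
$\left(-22 - -14\right) o{\left(-9 + 8 \right)} = \left(-22 - -14\right) \frac{460}{51} = \left(-22 + 14\right) \frac{460}{51} = \left(-8\right) \frac{460}{51} = - \frac{3680}{51}$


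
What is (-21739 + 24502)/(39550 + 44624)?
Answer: 921/28058 ≈ 0.032825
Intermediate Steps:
(-21739 + 24502)/(39550 + 44624) = 2763/84174 = 2763*(1/84174) = 921/28058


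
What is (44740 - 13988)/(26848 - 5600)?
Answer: 961/664 ≈ 1.4473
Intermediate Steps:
(44740 - 13988)/(26848 - 5600) = 30752/21248 = 30752*(1/21248) = 961/664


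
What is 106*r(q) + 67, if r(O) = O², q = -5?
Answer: 2717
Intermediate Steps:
106*r(q) + 67 = 106*(-5)² + 67 = 106*25 + 67 = 2650 + 67 = 2717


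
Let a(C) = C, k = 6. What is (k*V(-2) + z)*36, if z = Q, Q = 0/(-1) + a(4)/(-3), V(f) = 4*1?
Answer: 816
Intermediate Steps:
V(f) = 4
Q = -4/3 (Q = 0/(-1) + 4/(-3) = 0*(-1) + 4*(-⅓) = 0 - 4/3 = -4/3 ≈ -1.3333)
z = -4/3 ≈ -1.3333
(k*V(-2) + z)*36 = (6*4 - 4/3)*36 = (24 - 4/3)*36 = (68/3)*36 = 816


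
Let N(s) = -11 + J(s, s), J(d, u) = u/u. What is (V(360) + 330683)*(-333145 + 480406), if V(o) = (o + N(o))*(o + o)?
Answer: 85806481263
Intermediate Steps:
J(d, u) = 1
N(s) = -10 (N(s) = -11 + 1 = -10)
V(o) = 2*o*(-10 + o) (V(o) = (o - 10)*(o + o) = (-10 + o)*(2*o) = 2*o*(-10 + o))
(V(360) + 330683)*(-333145 + 480406) = (2*360*(-10 + 360) + 330683)*(-333145 + 480406) = (2*360*350 + 330683)*147261 = (252000 + 330683)*147261 = 582683*147261 = 85806481263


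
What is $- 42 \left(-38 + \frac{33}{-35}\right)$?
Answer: $\frac{8178}{5} \approx 1635.6$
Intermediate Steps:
$- 42 \left(-38 + \frac{33}{-35}\right) = - 42 \left(-38 + 33 \left(- \frac{1}{35}\right)\right) = - 42 \left(-38 - \frac{33}{35}\right) = \left(-42\right) \left(- \frac{1363}{35}\right) = \frac{8178}{5}$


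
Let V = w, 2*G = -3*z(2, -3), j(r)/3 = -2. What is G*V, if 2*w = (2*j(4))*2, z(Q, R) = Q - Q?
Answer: 0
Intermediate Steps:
j(r) = -6 (j(r) = 3*(-2) = -6)
z(Q, R) = 0
G = 0 (G = (-3*0)/2 = (½)*0 = 0)
w = -12 (w = ((2*(-6))*2)/2 = (-12*2)/2 = (½)*(-24) = -12)
V = -12
G*V = 0*(-12) = 0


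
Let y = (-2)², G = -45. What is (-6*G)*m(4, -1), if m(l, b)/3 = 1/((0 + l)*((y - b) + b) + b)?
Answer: 54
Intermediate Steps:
y = 4
m(l, b) = 3/(b + 4*l) (m(l, b) = 3/((0 + l)*((4 - b) + b) + b) = 3/(l*4 + b) = 3/(4*l + b) = 3/(b + 4*l))
(-6*G)*m(4, -1) = (-6*(-45))*(3/(-1 + 4*4)) = 270*(3/(-1 + 16)) = 270*(3/15) = 270*(3*(1/15)) = 270*(⅕) = 54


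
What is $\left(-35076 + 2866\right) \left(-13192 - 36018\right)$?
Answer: $1585054100$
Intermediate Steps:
$\left(-35076 + 2866\right) \left(-13192 - 36018\right) = \left(-32210\right) \left(-49210\right) = 1585054100$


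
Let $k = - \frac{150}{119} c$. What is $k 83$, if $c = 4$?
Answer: $- \frac{49800}{119} \approx -418.49$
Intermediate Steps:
$k = - \frac{600}{119}$ ($k = - \frac{150}{119} \cdot 4 = \left(-150\right) \frac{1}{119} \cdot 4 = \left(- \frac{150}{119}\right) 4 = - \frac{600}{119} \approx -5.042$)
$k 83 = \left(- \frac{600}{119}\right) 83 = - \frac{49800}{119}$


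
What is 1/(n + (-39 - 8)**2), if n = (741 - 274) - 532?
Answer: 1/2144 ≈ 0.00046642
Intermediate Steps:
n = -65 (n = 467 - 532 = -65)
1/(n + (-39 - 8)**2) = 1/(-65 + (-39 - 8)**2) = 1/(-65 + (-47)**2) = 1/(-65 + 2209) = 1/2144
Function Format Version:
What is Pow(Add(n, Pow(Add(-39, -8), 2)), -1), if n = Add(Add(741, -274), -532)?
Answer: Rational(1, 2144) ≈ 0.00046642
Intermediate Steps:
n = -65 (n = Add(467, -532) = -65)
Pow(Add(n, Pow(Add(-39, -8), 2)), -1) = Pow(Add(-65, Pow(Add(-39, -8), 2)), -1) = Pow(Add(-65, Pow(-47, 2)), -1) = Pow(Add(-65, 2209), -1) = Pow(2144, -1) = Rational(1, 2144)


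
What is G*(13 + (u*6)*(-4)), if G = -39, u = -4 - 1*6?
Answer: -9867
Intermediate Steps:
u = -10 (u = -4 - 6 = -10)
G*(13 + (u*6)*(-4)) = -39*(13 - 10*6*(-4)) = -39*(13 - 60*(-4)) = -39*(13 + 240) = -39*253 = -9867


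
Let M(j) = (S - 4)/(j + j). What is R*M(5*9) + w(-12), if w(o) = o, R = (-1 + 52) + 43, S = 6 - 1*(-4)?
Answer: -86/15 ≈ -5.7333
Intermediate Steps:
S = 10 (S = 6 + 4 = 10)
R = 94 (R = 51 + 43 = 94)
M(j) = 3/j (M(j) = (10 - 4)/(j + j) = 6/((2*j)) = 6*(1/(2*j)) = 3/j)
R*M(5*9) + w(-12) = 94*(3/((5*9))) - 12 = 94*(3/45) - 12 = 94*(3*(1/45)) - 12 = 94*(1/15) - 12 = 94/15 - 12 = -86/15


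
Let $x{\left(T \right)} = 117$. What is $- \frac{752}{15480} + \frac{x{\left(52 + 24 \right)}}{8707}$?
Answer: $- \frac{592063}{16848045} \approx -0.035141$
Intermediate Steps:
$- \frac{752}{15480} + \frac{x{\left(52 + 24 \right)}}{8707} = - \frac{752}{15480} + \frac{117}{8707} = \left(-752\right) \frac{1}{15480} + 117 \cdot \frac{1}{8707} = - \frac{94}{1935} + \frac{117}{8707} = - \frac{592063}{16848045}$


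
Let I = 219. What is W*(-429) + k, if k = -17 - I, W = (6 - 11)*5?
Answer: 10489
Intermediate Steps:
W = -25 (W = -5*5 = -25)
k = -236 (k = -17 - 1*219 = -17 - 219 = -236)
W*(-429) + k = -25*(-429) - 236 = 10725 - 236 = 10489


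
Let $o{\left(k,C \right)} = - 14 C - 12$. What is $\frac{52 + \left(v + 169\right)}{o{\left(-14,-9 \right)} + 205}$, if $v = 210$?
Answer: $\frac{431}{319} \approx 1.3511$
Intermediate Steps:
$o{\left(k,C \right)} = -12 - 14 C$
$\frac{52 + \left(v + 169\right)}{o{\left(-14,-9 \right)} + 205} = \frac{52 + \left(210 + 169\right)}{\left(-12 - -126\right) + 205} = \frac{52 + 379}{\left(-12 + 126\right) + 205} = \frac{431}{114 + 205} = \frac{431}{319}$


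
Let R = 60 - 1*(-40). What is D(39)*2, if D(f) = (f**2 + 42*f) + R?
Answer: 6518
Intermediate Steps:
R = 100 (R = 60 + 40 = 100)
D(f) = 100 + f**2 + 42*f (D(f) = (f**2 + 42*f) + 100 = 100 + f**2 + 42*f)
D(39)*2 = (100 + 39**2 + 42*39)*2 = (100 + 1521 + 1638)*2 = 3259*2 = 6518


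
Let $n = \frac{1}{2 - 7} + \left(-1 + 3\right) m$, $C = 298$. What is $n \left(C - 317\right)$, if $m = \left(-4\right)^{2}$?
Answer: $- \frac{3021}{5} \approx -604.2$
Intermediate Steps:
$m = 16$
$n = \frac{159}{5}$ ($n = \frac{1}{2 - 7} + \left(-1 + 3\right) 16 = \frac{1}{-5} + 2 \cdot 16 = - \frac{1}{5} + 32 = \frac{159}{5} \approx 31.8$)
$n \left(C - 317\right) = \frac{159 \left(298 - 317\right)}{5} = \frac{159}{5} \left(-19\right) = - \frac{3021}{5}$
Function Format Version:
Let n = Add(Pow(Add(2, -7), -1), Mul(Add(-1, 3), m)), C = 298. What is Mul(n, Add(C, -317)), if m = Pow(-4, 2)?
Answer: Rational(-3021, 5) ≈ -604.20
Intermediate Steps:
m = 16
n = Rational(159, 5) (n = Add(Pow(Add(2, -7), -1), Mul(Add(-1, 3), 16)) = Add(Pow(-5, -1), Mul(2, 16)) = Add(Rational(-1, 5), 32) = Rational(159, 5) ≈ 31.800)
Mul(n, Add(C, -317)) = Mul(Rational(159, 5), Add(298, -317)) = Mul(Rational(159, 5), -19) = Rational(-3021, 5)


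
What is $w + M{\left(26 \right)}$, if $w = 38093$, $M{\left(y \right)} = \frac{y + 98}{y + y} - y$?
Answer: $\frac{494902}{13} \approx 38069.0$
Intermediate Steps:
$M{\left(y \right)} = - y + \frac{98 + y}{2 y}$ ($M{\left(y \right)} = \frac{98 + y}{2 y} - y = - y + \frac{98 + y}{2 y}$)
$w + M{\left(26 \right)} = 38093 + \left(\frac{1}{2} - 26 + \frac{49}{26}\right) = 38093 - \frac{307}{13} = \frac{494902}{13}$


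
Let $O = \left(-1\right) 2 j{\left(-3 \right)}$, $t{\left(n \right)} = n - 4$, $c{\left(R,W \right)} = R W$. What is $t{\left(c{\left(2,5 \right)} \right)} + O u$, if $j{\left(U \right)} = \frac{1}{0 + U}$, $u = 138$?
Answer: $98$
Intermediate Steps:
$j{\left(U \right)} = \frac{1}{U}$
$t{\left(n \right)} = -4 + n$
$O = \frac{2}{3}$ ($O = \frac{\left(-1\right) 2}{-3} = \left(-2\right) \left(- \frac{1}{3}\right) = \frac{2}{3} \approx 0.66667$)
$t{\left(c{\left(2,5 \right)} \right)} + O u = \left(-4 + 2 \cdot 5\right) + \frac{2}{3} \cdot 138 = \left(-4 + 10\right) + 92 = 6 + 92 = 98$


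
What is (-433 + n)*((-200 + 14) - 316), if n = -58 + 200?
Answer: 146082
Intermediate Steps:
n = 142
(-433 + n)*((-200 + 14) - 316) = (-433 + 142)*((-200 + 14) - 316) = -291*(-186 - 316) = -291*(-502) = 146082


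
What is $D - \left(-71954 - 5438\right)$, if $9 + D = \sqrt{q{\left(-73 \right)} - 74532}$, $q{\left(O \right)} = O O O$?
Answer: $77383 + i \sqrt{463549} \approx 77383.0 + 680.84 i$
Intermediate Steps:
$q{\left(O \right)} = O^{3}$ ($q{\left(O \right)} = O^{2} O = O^{3}$)
$D = -9 + i \sqrt{463549}$ ($D = -9 + \sqrt{\left(-73\right)^{3} - 74532} = -9 + \sqrt{-389017 - 74532} = -9 + \sqrt{-463549} = -9 + i \sqrt{463549} \approx -9.0 + 680.84 i$)
$D - \left(-71954 - 5438\right) = \left(-9 + i \sqrt{463549}\right) - \left(-71954 - 5438\right) = \left(-9 + i \sqrt{463549}\right) - -77392 = \left(-9 + i \sqrt{463549}\right) + 77392 = 77383 + i \sqrt{463549}$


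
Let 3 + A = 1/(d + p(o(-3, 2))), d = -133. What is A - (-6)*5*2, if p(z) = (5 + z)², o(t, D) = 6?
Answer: 683/12 ≈ 56.917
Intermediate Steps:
A = -37/12 (A = -3 + 1/(-133 + (5 + 6)²) = -3 + 1/(-133 + 11²) = -3 + 1/(-133 + 121) = -3 + 1/(-12) = -3 - 1/12 = -37/12 ≈ -3.0833)
A - (-6)*5*2 = -37/12 - (-6)*5*2 = -37/12 - (-6)*10 = -37/12 - 1*(-60) = -37/12 + 60 = 683/12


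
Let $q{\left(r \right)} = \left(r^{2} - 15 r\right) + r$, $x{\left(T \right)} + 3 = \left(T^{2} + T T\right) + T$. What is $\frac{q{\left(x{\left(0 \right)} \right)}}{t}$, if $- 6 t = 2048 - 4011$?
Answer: $\frac{306}{1963} \approx 0.15588$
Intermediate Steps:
$t = \frac{1963}{6}$ ($t = - \frac{2048 - 4011}{6} = \left(- \frac{1}{6}\right) \left(-1963\right) = \frac{1963}{6} \approx 327.17$)
$x{\left(T \right)} = -3 + T + 2 T^{2}$ ($x{\left(T \right)} = -3 + \left(\left(T^{2} + T T\right) + T\right) = -3 + \left(\left(T^{2} + T^{2}\right) + T\right) = -3 + \left(2 T^{2} + T\right) = -3 + \left(T + 2 T^{2}\right) = -3 + T + 2 T^{2}$)
$q{\left(r \right)} = r^{2} - 14 r$
$\frac{q{\left(x{\left(0 \right)} \right)}}{t} = \frac{\left(-3 + 0 + 2 \cdot 0^{2}\right) \left(-14 + \left(-3 + 0 + 2 \cdot 0^{2}\right)\right)}{\frac{1963}{6}} = \left(-3 + 0 + 2 \cdot 0\right) \left(-14 + \left(-3 + 0 + 2 \cdot 0\right)\right) \frac{6}{1963} = \left(-3 + 0 + 0\right) \left(-14 + \left(-3 + 0 + 0\right)\right) \frac{6}{1963} = - 3 \left(-14 - 3\right) \frac{6}{1963} = \left(-3\right) \left(-17\right) \frac{6}{1963} = 51 \cdot \frac{6}{1963} = \frac{306}{1963}$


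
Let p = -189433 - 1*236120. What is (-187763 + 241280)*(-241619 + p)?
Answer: -35705043924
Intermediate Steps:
p = -425553 (p = -189433 - 236120 = -425553)
(-187763 + 241280)*(-241619 + p) = (-187763 + 241280)*(-241619 - 425553) = 53517*(-667172) = -35705043924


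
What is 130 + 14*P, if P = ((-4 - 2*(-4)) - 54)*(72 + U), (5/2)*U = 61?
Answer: -67350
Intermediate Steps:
U = 122/5 (U = (2/5)*61 = 122/5 ≈ 24.400)
P = -4820 (P = ((-4 - 2*(-4)) - 54)*(72 + 122/5) = ((-4 + 8) - 54)*(482/5) = (4 - 54)*(482/5) = -50*482/5 = -4820)
130 + 14*P = 130 + 14*(-4820) = 130 - 67480 = -67350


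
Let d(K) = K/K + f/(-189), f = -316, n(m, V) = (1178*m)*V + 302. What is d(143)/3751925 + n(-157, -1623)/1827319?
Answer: 3274662129949163/19935033316695 ≈ 164.27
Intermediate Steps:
n(m, V) = 302 + 1178*V*m (n(m, V) = 1178*V*m + 302 = 302 + 1178*V*m)
d(K) = 505/189 (d(K) = K/K - 316/(-189) = 1 - 316*(-1/189) = 1 + 316/189 = 505/189)
d(143)/3751925 + n(-157, -1623)/1827319 = (505/189)/3751925 + (302 + 1178*(-1623)*(-157))/1827319 = (505/189)*(1/3751925) + (302 + 300167358)*(1/1827319) = 101/141822765 + 300167660*(1/1827319) = 101/141822765 + 23089820/140563 = 3274662129949163/19935033316695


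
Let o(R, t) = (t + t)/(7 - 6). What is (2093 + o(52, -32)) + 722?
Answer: 2751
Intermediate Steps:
o(R, t) = 2*t (o(R, t) = (2*t)/1 = (2*t)*1 = 2*t)
(2093 + o(52, -32)) + 722 = (2093 + 2*(-32)) + 722 = (2093 - 64) + 722 = 2029 + 722 = 2751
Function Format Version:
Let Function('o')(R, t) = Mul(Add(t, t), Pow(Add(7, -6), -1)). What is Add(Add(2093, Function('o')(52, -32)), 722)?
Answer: 2751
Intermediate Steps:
Function('o')(R, t) = Mul(2, t) (Function('o')(R, t) = Mul(Mul(2, t), Pow(1, -1)) = Mul(Mul(2, t), 1) = Mul(2, t))
Add(Add(2093, Function('o')(52, -32)), 722) = Add(Add(2093, Mul(2, -32)), 722) = Add(Add(2093, -64), 722) = Add(2029, 722) = 2751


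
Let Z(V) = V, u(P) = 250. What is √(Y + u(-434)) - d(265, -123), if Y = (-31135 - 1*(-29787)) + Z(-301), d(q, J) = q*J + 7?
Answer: 32588 + I*√1399 ≈ 32588.0 + 37.403*I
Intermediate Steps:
d(q, J) = 7 + J*q (d(q, J) = J*q + 7 = 7 + J*q)
Y = -1649 (Y = (-31135 - 1*(-29787)) - 301 = (-31135 + 29787) - 301 = -1348 - 301 = -1649)
√(Y + u(-434)) - d(265, -123) = √(-1649 + 250) - (7 - 123*265) = √(-1399) - (7 - 32595) = I*√1399 - 1*(-32588) = I*√1399 + 32588 = 32588 + I*√1399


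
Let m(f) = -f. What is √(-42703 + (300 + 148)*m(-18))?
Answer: I*√34639 ≈ 186.12*I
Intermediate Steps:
√(-42703 + (300 + 148)*m(-18)) = √(-42703 + (300 + 148)*(-1*(-18))) = √(-42703 + 448*18) = √(-42703 + 8064) = √(-34639) = I*√34639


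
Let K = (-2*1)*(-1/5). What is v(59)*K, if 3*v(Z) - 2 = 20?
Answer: 44/15 ≈ 2.9333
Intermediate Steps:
v(Z) = 22/3 (v(Z) = ⅔ + (⅓)*20 = ⅔ + 20/3 = 22/3)
K = ⅖ (K = -(-2)/5 = -2*(-⅕) = ⅖ ≈ 0.40000)
v(59)*K = (22/3)*(⅖) = 44/15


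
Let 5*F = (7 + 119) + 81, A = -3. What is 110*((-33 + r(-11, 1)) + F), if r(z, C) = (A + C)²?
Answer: 1364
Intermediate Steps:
r(z, C) = (-3 + C)²
F = 207/5 (F = ((7 + 119) + 81)/5 = (126 + 81)/5 = (⅕)*207 = 207/5 ≈ 41.400)
110*((-33 + r(-11, 1)) + F) = 110*((-33 + (-3 + 1)²) + 207/5) = 110*((-33 + (-2)²) + 207/5) = 110*((-33 + 4) + 207/5) = 110*(-29 + 207/5) = 110*(62/5) = 1364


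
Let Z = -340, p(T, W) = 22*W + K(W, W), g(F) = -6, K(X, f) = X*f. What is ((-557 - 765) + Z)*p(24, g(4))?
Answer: 159552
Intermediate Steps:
p(T, W) = W² + 22*W (p(T, W) = 22*W + W*W = 22*W + W² = W² + 22*W)
((-557 - 765) + Z)*p(24, g(4)) = ((-557 - 765) - 340)*(-6*(22 - 6)) = (-1322 - 340)*(-6*16) = -1662*(-96) = 159552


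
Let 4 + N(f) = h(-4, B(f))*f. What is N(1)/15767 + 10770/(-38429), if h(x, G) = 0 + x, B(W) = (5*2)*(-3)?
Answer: -170118022/605910043 ≈ -0.28076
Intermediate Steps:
B(W) = -30 (B(W) = 10*(-3) = -30)
h(x, G) = x
N(f) = -4 - 4*f
N(1)/15767 + 10770/(-38429) = (-4 - 4*1)/15767 + 10770/(-38429) = (-4 - 4)*(1/15767) + 10770*(-1/38429) = -8*1/15767 - 10770/38429 = -8/15767 - 10770/38429 = -170118022/605910043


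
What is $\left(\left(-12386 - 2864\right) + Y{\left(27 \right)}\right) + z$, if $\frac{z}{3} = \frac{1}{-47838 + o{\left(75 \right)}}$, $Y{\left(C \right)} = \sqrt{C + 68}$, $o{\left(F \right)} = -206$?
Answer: $- \frac{732671003}{48044} + \sqrt{95} \approx -15240.0$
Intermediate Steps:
$Y{\left(C \right)} = \sqrt{68 + C}$
$z = - \frac{3}{48044}$ ($z = \frac{3}{-47838 - 206} = \frac{3}{-48044} = 3 \left(- \frac{1}{48044}\right) = - \frac{3}{48044} \approx -6.2443 \cdot 10^{-5}$)
$\left(\left(-12386 - 2864\right) + Y{\left(27 \right)}\right) + z = \left(\left(-12386 - 2864\right) + \sqrt{68 + 27}\right) - \frac{3}{48044} = \left(-15250 + \sqrt{95}\right) - \frac{3}{48044} = - \frac{732671003}{48044} + \sqrt{95}$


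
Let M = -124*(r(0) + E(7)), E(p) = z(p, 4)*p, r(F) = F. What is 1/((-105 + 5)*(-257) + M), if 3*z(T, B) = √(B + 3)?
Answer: 57825/1484784008 + 651*√7/1484784008 ≈ 4.0105e-5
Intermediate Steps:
z(T, B) = √(3 + B)/3 (z(T, B) = √(B + 3)/3 = √(3 + B)/3)
E(p) = p*√7/3 (E(p) = (√(3 + 4)/3)*p = (√7/3)*p = p*√7/3)
M = -868*√7/3 (M = -124*(0 + (⅓)*7*√7) = -124*(0 + 7*√7/3) = -868*√7/3 ≈ -765.50)
1/((-105 + 5)*(-257) + M) = 1/((-105 + 5)*(-257) - 868*√7/3) = 1/(-100*(-257) - 868*√7/3) = 1/(25700 - 868*√7/3)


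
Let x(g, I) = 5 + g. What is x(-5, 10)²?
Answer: 0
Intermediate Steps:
x(-5, 10)² = (5 - 5)² = 0² = 0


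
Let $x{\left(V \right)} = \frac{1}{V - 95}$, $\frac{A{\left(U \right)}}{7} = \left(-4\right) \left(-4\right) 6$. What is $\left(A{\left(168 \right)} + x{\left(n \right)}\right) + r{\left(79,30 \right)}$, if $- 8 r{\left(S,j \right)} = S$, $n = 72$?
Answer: $\frac{121823}{184} \approx 662.08$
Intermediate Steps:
$r{\left(S,j \right)} = - \frac{S}{8}$
$A{\left(U \right)} = 672$ ($A{\left(U \right)} = 7 \left(-4\right) \left(-4\right) 6 = 7 \cdot 16 \cdot 6 = 7 \cdot 96 = 672$)
$x{\left(V \right)} = \frac{1}{-95 + V}$
$\left(A{\left(168 \right)} + x{\left(n \right)}\right) + r{\left(79,30 \right)} = \left(672 + \frac{1}{-95 + 72}\right) - \frac{79}{8} = \left(672 + \frac{1}{-23}\right) - \frac{79}{8} = \left(672 - \frac{1}{23}\right) - \frac{79}{8} = \frac{15455}{23} - \frac{79}{8} = \frac{121823}{184}$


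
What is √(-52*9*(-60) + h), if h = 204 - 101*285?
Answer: I*√501 ≈ 22.383*I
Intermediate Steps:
h = -28581 (h = 204 - 28785 = -28581)
√(-52*9*(-60) + h) = √(-52*9*(-60) - 28581) = √(-468*(-60) - 28581) = √(28080 - 28581) = √(-501) = I*√501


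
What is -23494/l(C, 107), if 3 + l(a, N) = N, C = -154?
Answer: -11747/52 ≈ -225.90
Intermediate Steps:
l(a, N) = -3 + N
-23494/l(C, 107) = -23494/(-3 + 107) = -23494/104 = -23494*1/104 = -11747/52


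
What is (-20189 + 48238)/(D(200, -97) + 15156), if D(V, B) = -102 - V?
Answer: 4007/2122 ≈ 1.8883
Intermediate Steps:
(-20189 + 48238)/(D(200, -97) + 15156) = (-20189 + 48238)/((-102 - 1*200) + 15156) = 28049/((-102 - 200) + 15156) = 28049/(-302 + 15156) = 28049/14854 = 28049*(1/14854) = 4007/2122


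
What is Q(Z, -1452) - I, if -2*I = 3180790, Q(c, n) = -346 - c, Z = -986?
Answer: 1591035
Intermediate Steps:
I = -1590395 (I = -½*3180790 = -1590395)
Q(Z, -1452) - I = (-346 - 1*(-986)) - 1*(-1590395) = (-346 + 986) + 1590395 = 640 + 1590395 = 1591035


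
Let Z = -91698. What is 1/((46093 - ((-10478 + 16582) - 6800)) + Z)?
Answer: -1/44909 ≈ -2.2267e-5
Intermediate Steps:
1/((46093 - ((-10478 + 16582) - 6800)) + Z) = 1/((46093 - ((-10478 + 16582) - 6800)) - 91698) = 1/((46093 - (6104 - 6800)) - 91698) = 1/((46093 - 1*(-696)) - 91698) = 1/((46093 + 696) - 91698) = 1/(46789 - 91698) = 1/(-44909) = -1/44909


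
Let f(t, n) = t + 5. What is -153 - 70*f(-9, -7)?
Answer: 127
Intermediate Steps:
f(t, n) = 5 + t
-153 - 70*f(-9, -7) = -153 - 70*(5 - 9) = -153 - 70*(-4) = -153 + 280 = 127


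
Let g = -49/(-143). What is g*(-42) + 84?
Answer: 9954/143 ≈ 69.608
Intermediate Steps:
g = 49/143 (g = -49*(-1/143) = 49/143 ≈ 0.34266)
g*(-42) + 84 = (49/143)*(-42) + 84 = -2058/143 + 84 = 9954/143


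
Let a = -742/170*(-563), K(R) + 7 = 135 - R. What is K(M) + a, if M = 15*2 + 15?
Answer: 215928/85 ≈ 2540.3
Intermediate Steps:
M = 45 (M = 30 + 15 = 45)
K(R) = 128 - R (K(R) = -7 + (135 - R) = 128 - R)
a = 208873/85 (a = -742*1/170*(-563) = -371/85*(-563) = 208873/85 ≈ 2457.3)
K(M) + a = (128 - 1*45) + 208873/85 = (128 - 45) + 208873/85 = 83 + 208873/85 = 215928/85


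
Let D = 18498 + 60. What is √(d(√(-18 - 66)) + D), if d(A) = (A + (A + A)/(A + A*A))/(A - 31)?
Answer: √10*√((1067126 + 556739*I*√21)/(23 + 12*I*√21))/5 ≈ 136.23 - 0.00097518*I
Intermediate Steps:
d(A) = (A + 2*A/(A + A²))/(-31 + A) (d(A) = (A + (2*A)/(A + A²))/(-31 + A) = (A + 2*A/(A + A²))/(-31 + A))
D = 18558
√(d(√(-18 - 66)) + D) = √((2 + √(-18 - 66) + (√(-18 - 66))²)/(-31 + (√(-18 - 66))² - 30*√(-18 - 66)) + 18558) = √((2 + √(-84) + (√(-84))²)/(-31 + (√(-84))² - 60*I*√21) + 18558) = √((2 + 2*I*√21 + (2*I*√21)²)/(-31 + (2*I*√21)² - 60*I*√21) + 18558) = √((2 + 2*I*√21 - 84)/(-31 - 84 - 60*I*√21) + 18558) = √((-82 + 2*I*√21)/(-115 - 60*I*√21) + 18558) = √(18558 + (-82 + 2*I*√21)/(-115 - 60*I*√21))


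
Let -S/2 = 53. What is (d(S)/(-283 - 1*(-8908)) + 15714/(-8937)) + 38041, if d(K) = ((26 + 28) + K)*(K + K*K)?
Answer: 7227047371/190325 ≈ 37972.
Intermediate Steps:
S = -106 (S = -2*53 = -106)
d(K) = (54 + K)*(K + K**2)
(d(S)/(-283 - 1*(-8908)) + 15714/(-8937)) + 38041 = ((-106*(54 + (-106)**2 + 55*(-106)))/(-283 - 1*(-8908)) + 15714/(-8937)) + 38041 = ((-106*(54 + 11236 - 5830))/(-283 + 8908) + 15714*(-1/8937)) + 38041 = (-106*5460/8625 - 582/331) + 38041 = (-578760*1/8625 - 582/331) + 38041 = (-38584/575 - 582/331) + 38041 = -13105954/190325 + 38041 = 7227047371/190325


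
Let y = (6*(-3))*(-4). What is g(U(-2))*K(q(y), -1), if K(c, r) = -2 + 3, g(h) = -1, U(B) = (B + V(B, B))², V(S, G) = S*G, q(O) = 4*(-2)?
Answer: -1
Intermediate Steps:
y = 72 (y = -18*(-4) = 72)
q(O) = -8
V(S, G) = G*S
U(B) = (B + B²)² (U(B) = (B + B*B)² = (B + B²)²)
K(c, r) = 1
g(U(-2))*K(q(y), -1) = -1*1 = -1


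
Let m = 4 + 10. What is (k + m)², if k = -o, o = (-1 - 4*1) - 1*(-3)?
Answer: 256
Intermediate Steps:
o = -2 (o = (-1 - 4) + 3 = -5 + 3 = -2)
m = 14
k = 2 (k = -1*(-2) = 2)
(k + m)² = (2 + 14)² = 16² = 256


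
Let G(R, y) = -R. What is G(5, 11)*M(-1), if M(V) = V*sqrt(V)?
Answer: 5*I ≈ 5.0*I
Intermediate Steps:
M(V) = V**(3/2)
G(5, 11)*M(-1) = (-1*5)*(-1)**(3/2) = -(-5)*I = 5*I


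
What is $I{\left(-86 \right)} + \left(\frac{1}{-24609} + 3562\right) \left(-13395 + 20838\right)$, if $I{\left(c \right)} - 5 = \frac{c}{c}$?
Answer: $\frac{217477703835}{8203} \approx 2.6512 \cdot 10^{7}$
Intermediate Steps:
$I{\left(c \right)} = 6$ ($I{\left(c \right)} = 5 + \frac{c}{c} = 5 + 1 = 6$)
$I{\left(-86 \right)} + \left(\frac{1}{-24609} + 3562\right) \left(-13395 + 20838\right) = 6 + \left(\frac{1}{-24609} + 3562\right) \left(-13395 + 20838\right) = 6 + \left(- \frac{1}{24609} + 3562\right) 7443 = 6 + \frac{87657257}{24609} \cdot 7443 = 6 + \frac{217477654617}{8203} = \frac{217477703835}{8203}$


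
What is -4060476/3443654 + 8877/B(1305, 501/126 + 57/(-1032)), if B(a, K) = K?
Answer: 10032624083286/4433704525 ≈ 2262.8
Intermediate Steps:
-4060476/3443654 + 8877/B(1305, 501/126 + 57/(-1032)) = -4060476/3443654 + 8877/(501/126 + 57/(-1032)) = -4060476*1/3443654 + 8877/(501*(1/126) + 57*(-1/1032)) = -2030238/1721827 + 8877/(167/42 - 19/344) = -2030238/1721827 + 8877/(28325/7224) = -2030238/1721827 + 8877*(7224/28325) = -2030238/1721827 + 5829768/2575 = 10032624083286/4433704525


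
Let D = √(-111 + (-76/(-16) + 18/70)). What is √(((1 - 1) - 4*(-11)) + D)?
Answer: √(215600 + 70*I*√519365)/70 ≈ 6.6779 + 0.77085*I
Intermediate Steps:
D = I*√519365/70 (D = √(-111 + (-76*(-1/16) + 18*(1/70))) = √(-111 + (19/4 + 9/35)) = √(-111 + 701/140) = √(-14839/140) = I*√519365/70 ≈ 10.295*I)
√(((1 - 1) - 4*(-11)) + D) = √(((1 - 1) - 4*(-11)) + I*√519365/70) = √((0 + 44) + I*√519365/70) = √(44 + I*√519365/70)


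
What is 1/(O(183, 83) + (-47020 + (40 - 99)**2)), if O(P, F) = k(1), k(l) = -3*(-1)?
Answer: -1/43536 ≈ -2.2969e-5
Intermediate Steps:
k(l) = 3
O(P, F) = 3
1/(O(183, 83) + (-47020 + (40 - 99)**2)) = 1/(3 + (-47020 + (40 - 99)**2)) = 1/(3 + (-47020 + (-59)**2)) = 1/(3 + (-47020 + 3481)) = 1/(3 - 43539) = 1/(-43536) = -1/43536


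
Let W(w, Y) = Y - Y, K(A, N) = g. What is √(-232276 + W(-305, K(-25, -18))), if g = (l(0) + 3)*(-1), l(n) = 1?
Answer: 2*I*√58069 ≈ 481.95*I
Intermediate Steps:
g = -4 (g = (1 + 3)*(-1) = 4*(-1) = -4)
K(A, N) = -4
W(w, Y) = 0
√(-232276 + W(-305, K(-25, -18))) = √(-232276 + 0) = √(-232276) = 2*I*√58069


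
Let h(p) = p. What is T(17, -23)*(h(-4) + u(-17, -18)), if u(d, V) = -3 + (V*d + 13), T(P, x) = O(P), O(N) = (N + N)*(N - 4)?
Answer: 137904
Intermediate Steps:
O(N) = 2*N*(-4 + N) (O(N) = (2*N)*(-4 + N) = 2*N*(-4 + N))
T(P, x) = 2*P*(-4 + P)
u(d, V) = 10 + V*d (u(d, V) = -3 + (13 + V*d) = 10 + V*d)
T(17, -23)*(h(-4) + u(-17, -18)) = (2*17*(-4 + 17))*(-4 + (10 - 18*(-17))) = (2*17*13)*(-4 + (10 + 306)) = 442*(-4 + 316) = 442*312 = 137904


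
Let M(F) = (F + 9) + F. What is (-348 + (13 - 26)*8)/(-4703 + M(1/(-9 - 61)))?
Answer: 15820/164291 ≈ 0.096292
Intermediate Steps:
M(F) = 9 + 2*F (M(F) = (9 + F) + F = 9 + 2*F)
(-348 + (13 - 26)*8)/(-4703 + M(1/(-9 - 61))) = (-348 + (13 - 26)*8)/(-4703 + (9 + 2/(-9 - 61))) = (-348 - 13*8)/(-4703 + (9 + 2/(-70))) = (-348 - 104)/(-4703 + (9 + 2*(-1/70))) = -452/(-4703 + (9 - 1/35)) = -452/(-4703 + 314/35) = -452/(-164291/35) = -452*(-35/164291) = 15820/164291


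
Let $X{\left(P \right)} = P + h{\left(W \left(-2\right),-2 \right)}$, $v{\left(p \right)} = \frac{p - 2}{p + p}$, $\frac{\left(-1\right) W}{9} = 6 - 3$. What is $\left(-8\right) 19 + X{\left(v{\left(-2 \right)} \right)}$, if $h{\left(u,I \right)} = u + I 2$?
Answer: $-101$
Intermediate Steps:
$W = -27$ ($W = - 9 \left(6 - 3\right) = \left(-9\right) 3 = -27$)
$v{\left(p \right)} = \frac{-2 + p}{2 p}$
$h{\left(u,I \right)} = u + 2 I$
$X{\left(P \right)} = 50 + P$ ($X{\left(P \right)} = P + \left(\left(-27\right) \left(-2\right) + 2 \left(-2\right)\right) = P + \left(54 - 4\right) = P + 50 = 50 + P$)
$\left(-8\right) 19 + X{\left(v{\left(-2 \right)} \right)} = \left(-8\right) 19 + \left(50 + \frac{-2 - 2}{2 \left(-2\right)}\right) = -152 + \left(50 + \frac{1}{2} \left(- \frac{1}{2}\right) \left(-4\right)\right) = -152 + \left(50 + 1\right) = -152 + 51 = -101$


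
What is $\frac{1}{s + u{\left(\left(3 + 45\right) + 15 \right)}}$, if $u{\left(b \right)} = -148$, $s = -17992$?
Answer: $- \frac{1}{18140} \approx -5.5127 \cdot 10^{-5}$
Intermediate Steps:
$\frac{1}{s + u{\left(\left(3 + 45\right) + 15 \right)}} = \frac{1}{-17992 - 148} = \frac{1}{-18140} = - \frac{1}{18140}$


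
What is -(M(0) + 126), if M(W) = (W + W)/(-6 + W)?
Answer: -126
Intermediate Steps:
M(W) = 2*W/(-6 + W) (M(W) = (2*W)/(-6 + W) = 2*W/(-6 + W))
-(M(0) + 126) = -(2*0/(-6 + 0) + 126) = -(2*0/(-6) + 126) = -(2*0*(-1/6) + 126) = -(0 + 126) = -1*126 = -126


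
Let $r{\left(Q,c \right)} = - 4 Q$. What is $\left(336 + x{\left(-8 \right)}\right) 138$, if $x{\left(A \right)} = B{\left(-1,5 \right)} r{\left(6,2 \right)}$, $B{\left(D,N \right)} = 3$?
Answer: $36432$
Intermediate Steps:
$x{\left(A \right)} = -72$ ($x{\left(A \right)} = 3 \left(\left(-4\right) 6\right) = 3 \left(-24\right) = -72$)
$\left(336 + x{\left(-8 \right)}\right) 138 = \left(336 - 72\right) 138 = 264 \cdot 138 = 36432$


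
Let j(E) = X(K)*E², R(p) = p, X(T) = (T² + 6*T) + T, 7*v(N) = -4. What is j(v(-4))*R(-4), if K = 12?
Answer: -14592/49 ≈ -297.80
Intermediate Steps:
v(N) = -4/7 (v(N) = (⅐)*(-4) = -4/7)
X(T) = T² + 7*T
j(E) = 228*E² (j(E) = (12*(7 + 12))*E² = (12*19)*E² = 228*E²)
j(v(-4))*R(-4) = (228*(-4/7)²)*(-4) = (228*(16/49))*(-4) = (3648/49)*(-4) = -14592/49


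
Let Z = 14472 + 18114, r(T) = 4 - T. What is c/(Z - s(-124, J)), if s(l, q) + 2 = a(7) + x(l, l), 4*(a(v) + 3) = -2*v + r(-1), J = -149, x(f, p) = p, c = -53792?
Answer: -215168/130869 ≈ -1.6441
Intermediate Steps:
a(v) = -7/4 - v/2 (a(v) = -3 + (-2*v + (4 - 1*(-1)))/4 = -3 + (-2*v + (4 + 1))/4 = -3 + (-2*v + 5)/4 = -3 + (5 - 2*v)/4 = -3 + (5/4 - v/2) = -7/4 - v/2)
Z = 32586
s(l, q) = -29/4 + l (s(l, q) = -2 + ((-7/4 - ½*7) + l) = -2 + ((-7/4 - 7/2) + l) = -2 + (-21/4 + l) = -29/4 + l)
c/(Z - s(-124, J)) = -53792/(32586 - (-29/4 - 124)) = -53792/(32586 - 1*(-525/4)) = -53792/(32586 + 525/4) = -53792/130869/4 = -53792*4/130869 = -215168/130869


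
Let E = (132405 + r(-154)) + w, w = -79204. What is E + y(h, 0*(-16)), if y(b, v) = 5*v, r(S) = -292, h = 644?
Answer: 52909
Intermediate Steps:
E = 52909 (E = (132405 - 292) - 79204 = 132113 - 79204 = 52909)
E + y(h, 0*(-16)) = 52909 + 5*(0*(-16)) = 52909 + 5*0 = 52909 + 0 = 52909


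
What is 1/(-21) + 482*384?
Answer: 3886847/21 ≈ 1.8509e+5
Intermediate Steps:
1/(-21) + 482*384 = -1/21 + 185088 = 3886847/21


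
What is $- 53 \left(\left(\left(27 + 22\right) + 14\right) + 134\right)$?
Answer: $-10441$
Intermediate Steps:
$- 53 \left(\left(\left(27 + 22\right) + 14\right) + 134\right) = - 53 \left(\left(49 + 14\right) + 134\right) = - 53 \left(63 + 134\right) = \left(-53\right) 197 = -10441$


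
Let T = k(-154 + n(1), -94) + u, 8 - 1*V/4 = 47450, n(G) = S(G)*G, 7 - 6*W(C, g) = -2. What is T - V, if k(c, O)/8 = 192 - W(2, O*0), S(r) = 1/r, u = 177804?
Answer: 369096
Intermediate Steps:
S(r) = 1/r
W(C, g) = 3/2 (W(C, g) = 7/6 - ⅙*(-2) = 7/6 + ⅓ = 3/2)
n(G) = 1 (n(G) = G/G = 1)
V = -189768 (V = 32 - 4*47450 = 32 - 189800 = -189768)
k(c, O) = 1524 (k(c, O) = 8*(192 - 1*3/2) = 8*(192 - 3/2) = 8*(381/2) = 1524)
T = 179328 (T = 1524 + 177804 = 179328)
T - V = 179328 - 1*(-189768) = 179328 + 189768 = 369096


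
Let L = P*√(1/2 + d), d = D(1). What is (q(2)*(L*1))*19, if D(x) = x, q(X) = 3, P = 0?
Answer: 0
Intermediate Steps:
d = 1
L = 0 (L = 0*√(1/2 + 1) = 0*√(1*(½) + 1) = 0*√(½ + 1) = 0*√(3/2) = 0*(√6/2) = 0)
(q(2)*(L*1))*19 = (3*(0*1))*19 = (3*0)*19 = 0*19 = 0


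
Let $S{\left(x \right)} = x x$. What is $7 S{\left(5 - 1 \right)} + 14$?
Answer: $126$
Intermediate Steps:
$S{\left(x \right)} = x^{2}$
$7 S{\left(5 - 1 \right)} + 14 = 7 \left(5 - 1\right)^{2} + 14 = 7 \cdot 4^{2} + 14 = 7 \cdot 16 + 14 = 112 + 14 = 126$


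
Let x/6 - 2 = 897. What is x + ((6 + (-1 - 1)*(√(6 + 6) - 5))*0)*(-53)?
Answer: 5394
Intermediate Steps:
x = 5394 (x = 12 + 6*897 = 12 + 5382 = 5394)
x + ((6 + (-1 - 1)*(√(6 + 6) - 5))*0)*(-53) = 5394 + ((6 + (-1 - 1)*(√(6 + 6) - 5))*0)*(-53) = 5394 + ((6 - 2*(√12 - 5))*0)*(-53) = 5394 + ((6 - 2*(2*√3 - 5))*0)*(-53) = 5394 + ((6 - 2*(-5 + 2*√3))*0)*(-53) = 5394 + ((6 + (10 - 4*√3))*0)*(-53) = 5394 + ((16 - 4*√3)*0)*(-53) = 5394 + 0*(-53) = 5394 + 0 = 5394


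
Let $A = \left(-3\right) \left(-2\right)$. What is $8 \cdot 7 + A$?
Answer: $62$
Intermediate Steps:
$A = 6$
$8 \cdot 7 + A = 8 \cdot 7 + 6 = 56 + 6 = 62$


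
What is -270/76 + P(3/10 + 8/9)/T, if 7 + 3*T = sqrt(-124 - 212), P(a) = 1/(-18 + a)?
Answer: -2244753/632434 + 216*I*sqrt(21)/116501 ≈ -3.5494 + 0.0084964*I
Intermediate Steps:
T = -7/3 + 4*I*sqrt(21)/3 (T = -7/3 + sqrt(-124 - 212)/3 = -7/3 + sqrt(-336)/3 = -7/3 + (4*I*sqrt(21))/3 = -7/3 + 4*I*sqrt(21)/3 ≈ -2.3333 + 6.1101*I)
-270/76 + P(3/10 + 8/9)/T = -270/76 + 1/((-18 + (3/10 + 8/9))*(-7/3 + 4*I*sqrt(21)/3)) = -270*1/76 + 1/((-18 + (3*(1/10) + 8*(1/9)))*(-7/3 + 4*I*sqrt(21)/3)) = -135/38 + 1/((-18 + (3/10 + 8/9))*(-7/3 + 4*I*sqrt(21)/3)) = -135/38 + 1/((-18 + 107/90)*(-7/3 + 4*I*sqrt(21)/3)) = -135/38 + 1/((-1513/90)*(-7/3 + 4*I*sqrt(21)/3)) = -135/38 - 90/(1513*(-7/3 + 4*I*sqrt(21)/3))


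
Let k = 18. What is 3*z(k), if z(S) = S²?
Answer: 972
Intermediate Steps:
3*z(k) = 3*18² = 3*324 = 972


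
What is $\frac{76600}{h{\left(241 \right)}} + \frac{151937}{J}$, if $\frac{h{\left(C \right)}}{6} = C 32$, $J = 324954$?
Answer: $\frac{665039693}{313255656} \approx 2.123$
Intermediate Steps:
$h{\left(C \right)} = 192 C$ ($h{\left(C \right)} = 6 C 32 = 6 \cdot 32 C = 192 C$)
$\frac{76600}{h{\left(241 \right)}} + \frac{151937}{J} = \frac{76600}{192 \cdot 241} + \frac{151937}{324954} = \frac{76600}{46272} + 151937 \cdot \frac{1}{324954} = 76600 \cdot \frac{1}{46272} + \frac{151937}{324954} = \frac{9575}{5784} + \frac{151937}{324954} = \frac{665039693}{313255656}$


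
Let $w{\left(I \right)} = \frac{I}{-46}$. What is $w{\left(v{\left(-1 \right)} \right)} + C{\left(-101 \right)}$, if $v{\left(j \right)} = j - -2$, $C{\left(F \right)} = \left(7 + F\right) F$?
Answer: $\frac{436723}{46} \approx 9494.0$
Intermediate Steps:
$C{\left(F \right)} = F \left(7 + F\right)$
$v{\left(j \right)} = 2 + j$ ($v{\left(j \right)} = j + 2 = 2 + j$)
$w{\left(I \right)} = - \frac{I}{46}$ ($w{\left(I \right)} = I \left(- \frac{1}{46}\right) = - \frac{I}{46}$)
$w{\left(v{\left(-1 \right)} \right)} + C{\left(-101 \right)} = - \frac{2 - 1}{46} - 101 \left(7 - 101\right) = \left(- \frac{1}{46}\right) 1 - -9494 = - \frac{1}{46} + 9494 = \frac{436723}{46}$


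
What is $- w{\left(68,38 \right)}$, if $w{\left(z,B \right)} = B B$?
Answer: $-1444$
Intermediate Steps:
$w{\left(z,B \right)} = B^{2}$
$- w{\left(68,38 \right)} = - 38^{2} = \left(-1\right) 1444 = -1444$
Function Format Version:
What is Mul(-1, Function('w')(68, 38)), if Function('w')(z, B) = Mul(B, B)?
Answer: -1444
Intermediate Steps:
Function('w')(z, B) = Pow(B, 2)
Mul(-1, Function('w')(68, 38)) = Mul(-1, Pow(38, 2)) = Mul(-1, 1444) = -1444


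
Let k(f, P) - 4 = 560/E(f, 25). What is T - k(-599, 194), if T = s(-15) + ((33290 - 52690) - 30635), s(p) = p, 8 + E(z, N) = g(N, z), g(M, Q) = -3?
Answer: -550034/11 ≈ -50003.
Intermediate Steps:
E(z, N) = -11 (E(z, N) = -8 - 3 = -11)
k(f, P) = -516/11 (k(f, P) = 4 + 560/(-11) = 4 + 560*(-1/11) = 4 - 560/11 = -516/11)
T = -50050 (T = -15 + ((33290 - 52690) - 30635) = -15 + (-19400 - 30635) = -15 - 50035 = -50050)
T - k(-599, 194) = -50050 - 1*(-516/11) = -50050 + 516/11 = -550034/11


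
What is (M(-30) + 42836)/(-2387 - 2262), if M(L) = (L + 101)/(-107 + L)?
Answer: -5868461/636913 ≈ -9.2139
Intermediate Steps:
M(L) = (101 + L)/(-107 + L)
(M(-30) + 42836)/(-2387 - 2262) = ((101 - 30)/(-107 - 30) + 42836)/(-2387 - 2262) = (71/(-137) + 42836)/(-4649) = (-1/137*71 + 42836)*(-1/4649) = (-71/137 + 42836)*(-1/4649) = (5868461/137)*(-1/4649) = -5868461/636913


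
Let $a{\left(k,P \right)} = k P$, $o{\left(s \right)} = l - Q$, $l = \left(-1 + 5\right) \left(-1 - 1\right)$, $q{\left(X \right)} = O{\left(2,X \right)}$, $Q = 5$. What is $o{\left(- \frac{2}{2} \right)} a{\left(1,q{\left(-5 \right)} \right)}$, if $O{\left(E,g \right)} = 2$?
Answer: $-26$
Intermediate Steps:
$q{\left(X \right)} = 2$
$l = -8$ ($l = 4 \left(-2\right) = -8$)
$o{\left(s \right)} = -13$ ($o{\left(s \right)} = -8 - 5 = -13$)
$a{\left(k,P \right)} = P k$
$o{\left(- \frac{2}{2} \right)} a{\left(1,q{\left(-5 \right)} \right)} = - 13 \cdot 2 \cdot 1 = \left(-13\right) 2 = -26$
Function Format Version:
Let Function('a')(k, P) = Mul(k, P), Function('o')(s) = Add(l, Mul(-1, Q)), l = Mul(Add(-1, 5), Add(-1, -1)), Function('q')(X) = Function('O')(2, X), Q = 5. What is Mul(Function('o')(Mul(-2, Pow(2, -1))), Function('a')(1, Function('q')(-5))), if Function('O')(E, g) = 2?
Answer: -26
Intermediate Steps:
Function('q')(X) = 2
l = -8 (l = Mul(4, -2) = -8)
Function('o')(s) = -13 (Function('o')(s) = Add(-8, Mul(-1, 5)) = Add(-8, -5) = -13)
Function('a')(k, P) = Mul(P, k)
Mul(Function('o')(Mul(-2, Pow(2, -1))), Function('a')(1, Function('q')(-5))) = Mul(-13, Mul(2, 1)) = Mul(-13, 2) = -26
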